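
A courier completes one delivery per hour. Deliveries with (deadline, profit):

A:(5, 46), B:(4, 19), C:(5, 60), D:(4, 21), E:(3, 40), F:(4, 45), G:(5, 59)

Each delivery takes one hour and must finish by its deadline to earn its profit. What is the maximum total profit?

Take jobs in profit order; each goes to the latest open slot no later than its deadline.
By profit: C(d5,60), G(d5,59), A(d5,46), F(d4,45), E(d3,40), D(d4,21), B(d4,19)
C→slot 5; G→slot 4; A→slot 3; F→slot 2; E→slot 1; D skipped; B skipped.
Profit = 40 + 45 + 46 + 59 + 60 = 250

250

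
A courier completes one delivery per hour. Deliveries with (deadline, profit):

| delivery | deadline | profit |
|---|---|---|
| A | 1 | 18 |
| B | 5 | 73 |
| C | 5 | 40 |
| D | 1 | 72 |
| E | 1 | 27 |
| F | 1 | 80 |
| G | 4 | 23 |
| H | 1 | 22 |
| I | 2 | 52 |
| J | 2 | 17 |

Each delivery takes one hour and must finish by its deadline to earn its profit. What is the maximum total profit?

Take jobs in profit order; each goes to the latest open slot no later than its deadline.
Profit order: F=80 B=73 D=72 I=52 C=40 E=27 G=23 H=22 A=18 J=17
Assign: F→slot 1, B→slot 5, D skipped, I→slot 2, C→slot 4, E skipped, G→slot 3, H skipped, A skipped, J skipped.
Slots: [1:F] [2:I] [3:G] [4:C] [5:B]
Profit = 80 + 52 + 23 + 40 + 73 = 268

268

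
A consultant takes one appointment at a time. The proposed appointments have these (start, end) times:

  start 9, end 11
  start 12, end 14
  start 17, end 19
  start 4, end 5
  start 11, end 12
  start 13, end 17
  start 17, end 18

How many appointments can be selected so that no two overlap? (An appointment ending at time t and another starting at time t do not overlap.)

Order by finish time; keep every interval that doesn't clash with the previous kept one.
By end time: (4,5), (9,11), (11,12), (12,14), (13,17), (17,18), (17,19).
Pick (4,5); next start ≥ 5 → (9,11); next start ≥ 11 → (11,12); next start ≥ 12 → (12,14); next start ≥ 14 → (17,18).
Selected 5 appointments.

5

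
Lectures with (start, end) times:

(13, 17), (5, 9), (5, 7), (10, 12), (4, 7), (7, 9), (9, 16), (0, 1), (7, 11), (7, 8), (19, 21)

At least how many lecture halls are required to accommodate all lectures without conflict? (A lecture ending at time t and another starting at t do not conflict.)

The answer is the maximum number of intervals overlapping at any instant.
starts: [0, 4, 5, 5, 7, 7, 7, 9, 10, 13, 19]
ends:   [1, 7, 7, 8, 9, 9, 11, 12, 16, 17, 21]
s0→1 e1→0 s4→1 s5→2 s5→3 e7→2 e7→1 s7→2 s7→3 s7→4  — peak 4.

4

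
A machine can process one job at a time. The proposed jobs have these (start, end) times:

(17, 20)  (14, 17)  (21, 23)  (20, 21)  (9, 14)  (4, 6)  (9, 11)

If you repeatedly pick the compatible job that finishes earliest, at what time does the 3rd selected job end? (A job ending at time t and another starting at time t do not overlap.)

17

Sorted by end: (4,6)  (9,11)  (9,14)  (14,17)  (17,20)  (20,21)  (21,23)
take (4,6); take (9,11); take (14,17); take (17,20); take (20,21); take (21,23).
Selected: (4,6) (9,11) (14,17) (17,20) (20,21) (21,23)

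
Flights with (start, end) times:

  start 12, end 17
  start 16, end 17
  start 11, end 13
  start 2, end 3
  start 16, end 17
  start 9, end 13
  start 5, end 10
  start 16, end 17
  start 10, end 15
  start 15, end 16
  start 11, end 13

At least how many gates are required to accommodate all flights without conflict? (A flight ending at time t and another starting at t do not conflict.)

Events (time:±→running): 2:+→1 3:-→0 5:+→1 9:+→2 10:-→1 10:+→2 11:+→3 11:+→4 12:+→5 … peak 5.

5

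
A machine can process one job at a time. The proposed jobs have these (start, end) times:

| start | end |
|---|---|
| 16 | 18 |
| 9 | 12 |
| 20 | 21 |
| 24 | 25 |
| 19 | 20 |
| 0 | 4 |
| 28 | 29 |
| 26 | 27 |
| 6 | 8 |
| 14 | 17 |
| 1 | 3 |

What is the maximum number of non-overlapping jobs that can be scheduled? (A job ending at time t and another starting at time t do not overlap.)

9

By end time: (1,3), (0,4), (6,8), (9,12), (14,17), (16,18), (19,20), (20,21), (24,25), (26,27), (28,29).
Pick (1,3); next start ≥ 3 → (6,8); next start ≥ 8 → (9,12); next start ≥ 12 → (14,17); next start ≥ 17 → (19,20); next start ≥ 20 → (20,21); next start ≥ 21 → (24,25); next start ≥ 25 → (26,27); next start ≥ 27 → (28,29).
Selected 9 jobs.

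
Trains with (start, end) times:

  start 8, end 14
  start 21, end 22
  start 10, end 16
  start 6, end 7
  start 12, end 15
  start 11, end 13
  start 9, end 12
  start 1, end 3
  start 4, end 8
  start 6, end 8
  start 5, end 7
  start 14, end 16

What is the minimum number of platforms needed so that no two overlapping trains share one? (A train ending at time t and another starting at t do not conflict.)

4

The answer is the maximum number of intervals overlapping at any instant.
Events (time:±→running): 1:+→1 3:-→0 4:+→1 5:+→2 6:+→3 6:+→4 … peak 4.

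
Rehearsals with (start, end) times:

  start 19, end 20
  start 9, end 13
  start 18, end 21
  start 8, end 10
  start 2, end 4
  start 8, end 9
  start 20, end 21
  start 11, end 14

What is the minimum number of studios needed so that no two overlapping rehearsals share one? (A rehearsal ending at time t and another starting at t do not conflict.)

Count concurrent intervals with a sweep; the peak is the room count.
starts: [2, 8, 8, 9, 11, 18, 19, 20]
ends:   [4, 9, 10, 13, 14, 20, 21, 21]
s2→1 e4→0 s8→1 s8→2  — peak 2.

2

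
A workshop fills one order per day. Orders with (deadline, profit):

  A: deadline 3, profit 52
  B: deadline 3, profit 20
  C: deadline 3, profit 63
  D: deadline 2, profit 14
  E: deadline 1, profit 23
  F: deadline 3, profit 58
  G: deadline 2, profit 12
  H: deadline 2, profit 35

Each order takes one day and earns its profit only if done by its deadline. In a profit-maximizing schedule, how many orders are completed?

By profit: C(d3,63), F(d3,58), A(d3,52), H(d2,35), E(d1,23), B(d3,20), D(d2,14), G(d2,12)
C→slot 3; F→slot 2; A→slot 1; H skipped; E skipped; B skipped; D skipped; G skipped.
3 of 8 scheduled.

3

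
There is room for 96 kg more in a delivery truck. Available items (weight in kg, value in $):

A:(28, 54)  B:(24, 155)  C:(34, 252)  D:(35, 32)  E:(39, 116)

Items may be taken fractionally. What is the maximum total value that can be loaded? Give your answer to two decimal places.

520.03

Sort by value per unit weight and fill in that order.
Order: C (252/34=7.41) > B (155/24=6.46) > E (116/39=2.97) > A (54/28=1.93) > D (32/35=0.91)
Fill: take C (34 @ 252) → take B (24 @ 155) → take 38/39 of E → 113.03; 96/96 used.
Total value = 520.03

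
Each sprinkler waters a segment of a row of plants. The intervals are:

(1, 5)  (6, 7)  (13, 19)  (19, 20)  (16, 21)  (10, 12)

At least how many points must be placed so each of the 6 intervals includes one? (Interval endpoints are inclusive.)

Sorted: [1,5] [6,7] [10,12] [13,19] [19,20] [16,21]
{[1,5]} hit by 5; {[6,7]} hit by 7; {[10,12]} hit by 12; {[13,19],[19,20],[16,21]} hit by 19.
Points: 5, 7, 12, 19 (4 total).

4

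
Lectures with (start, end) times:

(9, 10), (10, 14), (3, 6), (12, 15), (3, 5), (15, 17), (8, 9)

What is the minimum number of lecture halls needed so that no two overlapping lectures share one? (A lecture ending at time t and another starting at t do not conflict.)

2

The answer is the maximum number of intervals overlapping at any instant.
starts: [3, 3, 8, 9, 10, 12, 15]
ends:   [5, 6, 9, 10, 14, 15, 17]
s3→1 s3→2  — peak 2.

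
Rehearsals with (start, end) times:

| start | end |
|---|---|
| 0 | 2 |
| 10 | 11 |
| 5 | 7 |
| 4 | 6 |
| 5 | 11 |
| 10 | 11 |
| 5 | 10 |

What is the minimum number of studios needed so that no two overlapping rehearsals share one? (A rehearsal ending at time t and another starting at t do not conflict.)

4

The answer is the maximum number of intervals overlapping at any instant.
Events (time:±→running): 0:+→1 2:-→0 4:+→1 5:+→2 5:+→3 5:+→4 … peak 4.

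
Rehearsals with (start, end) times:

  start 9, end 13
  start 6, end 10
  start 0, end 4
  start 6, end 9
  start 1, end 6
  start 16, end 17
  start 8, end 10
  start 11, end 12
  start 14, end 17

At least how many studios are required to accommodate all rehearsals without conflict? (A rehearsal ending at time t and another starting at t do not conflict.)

3

starts: [0, 1, 6, 6, 8, 9, 11, 14, 16]
ends:   [4, 6, 9, 10, 10, 12, 13, 17, 17]
s0→1 s1→2 e4→1 e6→0 s6→1 s6→2 s8→3  — peak 3.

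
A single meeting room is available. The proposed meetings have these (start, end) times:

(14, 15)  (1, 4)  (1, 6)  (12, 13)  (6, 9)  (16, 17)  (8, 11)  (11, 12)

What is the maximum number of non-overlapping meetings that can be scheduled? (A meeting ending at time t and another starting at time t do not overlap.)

6

Greedy by earliest finish: after sorting by end time, pick each interval compatible with the last pick.
Sorted by end: (1,4)  (1,6)  (6,9)  (8,11)  (11,12)  (12,13)  (14,15)  (16,17)
take (1,4); take (6,9); skip (8,11); take (11,12); take (12,13); take (14,15); take (16,17).
Selected 6 meetings.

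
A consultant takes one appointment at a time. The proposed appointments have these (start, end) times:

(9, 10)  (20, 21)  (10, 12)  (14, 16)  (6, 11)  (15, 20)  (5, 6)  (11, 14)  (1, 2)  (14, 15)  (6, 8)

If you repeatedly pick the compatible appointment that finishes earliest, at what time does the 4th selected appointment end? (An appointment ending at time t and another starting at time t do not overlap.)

Sorted by end: (1,2)  (5,6)  (6,8)  (9,10)  (6,11)  (10,12)  (11,14)  (14,15)  (14,16)  (15,20)  (20,21)
take (1,2); take (5,6); take (6,8); take (9,10); take (10,12); take (14,15); take (15,20); take (20,21).
Selected: (1,2) (5,6) (6,8) (9,10) (10,12) (14,15) (15,20) (20,21)

10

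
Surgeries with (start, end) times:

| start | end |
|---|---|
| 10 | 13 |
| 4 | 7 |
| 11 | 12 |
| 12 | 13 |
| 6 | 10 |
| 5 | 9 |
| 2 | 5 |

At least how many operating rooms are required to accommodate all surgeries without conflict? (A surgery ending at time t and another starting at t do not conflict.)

Count concurrent intervals with a sweep; the peak is the room count.
starts: [2, 4, 5, 6, 10, 11, 12]
ends:   [5, 7, 9, 10, 12, 13, 13]
s2→1 s4→2 e5→1 s5→2 s6→3  — peak 3.

3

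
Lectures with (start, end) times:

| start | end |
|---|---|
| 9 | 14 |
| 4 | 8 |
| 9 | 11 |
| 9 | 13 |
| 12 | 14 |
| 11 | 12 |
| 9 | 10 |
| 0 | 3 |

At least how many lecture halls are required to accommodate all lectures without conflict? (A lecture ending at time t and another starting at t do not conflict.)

4

Count concurrent intervals with a sweep; the peak is the room count.
starts: [0, 4, 9, 9, 9, 9, 11, 12]
ends:   [3, 8, 10, 11, 12, 13, 14, 14]
s0→1 e3→0 s4→1 e8→0 s9→1 s9→2 s9→3 s9→4  — peak 4.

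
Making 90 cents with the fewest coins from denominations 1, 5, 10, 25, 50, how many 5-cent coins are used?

1

Use the largest denomination that fits, subtract, and repeat.
90 = 1×50 + 1×25 + 1×10 + 1×5
Count of 5: 1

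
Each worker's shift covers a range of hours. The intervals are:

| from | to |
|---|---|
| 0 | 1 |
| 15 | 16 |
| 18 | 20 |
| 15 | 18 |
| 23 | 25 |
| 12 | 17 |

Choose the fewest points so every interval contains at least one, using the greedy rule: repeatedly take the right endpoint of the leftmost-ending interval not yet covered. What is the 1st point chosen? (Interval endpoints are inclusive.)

1

Sorted: [0,1] [15,16] [12,17] [15,18] [18,20] [23,25]
{[0,1]} hit by 1; {[15,16],[12,17],[15,18]} hit by 16; {[18,20]} hit by 20; {[23,25]} hit by 25.
Points: 1, 16, 20, 25 (4 total).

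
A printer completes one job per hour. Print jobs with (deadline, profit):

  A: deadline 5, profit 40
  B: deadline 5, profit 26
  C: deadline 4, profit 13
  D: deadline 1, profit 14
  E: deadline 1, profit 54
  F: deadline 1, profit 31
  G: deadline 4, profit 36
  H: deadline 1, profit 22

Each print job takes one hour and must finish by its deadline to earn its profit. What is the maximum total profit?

Take jobs in profit order; each goes to the latest open slot no later than its deadline.
By profit: E(d1,54), A(d5,40), G(d4,36), F(d1,31), B(d5,26), H(d1,22), D(d1,14), C(d4,13)
E→slot 1; A→slot 5; G→slot 4; F skipped; B→slot 3; H skipped; D skipped; C→slot 2.
Profit = 54 + 13 + 26 + 36 + 40 = 169

169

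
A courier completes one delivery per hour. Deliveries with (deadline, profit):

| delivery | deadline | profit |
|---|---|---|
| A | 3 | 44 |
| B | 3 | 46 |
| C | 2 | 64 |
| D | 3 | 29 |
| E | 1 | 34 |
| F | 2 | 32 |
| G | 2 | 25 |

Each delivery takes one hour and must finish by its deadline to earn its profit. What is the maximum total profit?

Profit order: C=64 B=46 A=44 E=34 F=32 D=29 G=25
Assign: C→slot 2, B→slot 3, A→slot 1, E skipped, F skipped, D skipped, G skipped.
Slots: [1:A] [2:C] [3:B]
Profit = 44 + 64 + 46 = 154

154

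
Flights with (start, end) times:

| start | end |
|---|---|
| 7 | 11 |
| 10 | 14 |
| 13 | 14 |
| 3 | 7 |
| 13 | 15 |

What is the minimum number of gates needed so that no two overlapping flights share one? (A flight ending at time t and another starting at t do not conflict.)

The answer is the maximum number of intervals overlapping at any instant.
starts: [3, 7, 10, 13, 13]
ends:   [7, 11, 14, 14, 15]
s3→1 e7→0 s7→1 s10→2 e11→1 s13→2 s13→3  — peak 3.

3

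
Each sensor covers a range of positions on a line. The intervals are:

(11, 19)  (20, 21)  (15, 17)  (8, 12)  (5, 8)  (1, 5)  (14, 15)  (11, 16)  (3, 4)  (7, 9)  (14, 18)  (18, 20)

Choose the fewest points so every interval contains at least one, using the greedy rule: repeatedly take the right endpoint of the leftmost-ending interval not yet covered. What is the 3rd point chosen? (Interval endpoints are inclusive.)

By right end: [3,4]  [1,5]  [5,8]  [7,9]  [8,12]  [14,15]  [11,16]  [15,17]  [14,18]  [11,19]  [18,20]  [20,21]
[3,4] uncovered → point at 4; [5,8] uncovered → point at 8; [14,15] uncovered → point at 15; [18,20] uncovered → point at 20.
Points: 4, 8, 15, 20 (4 total).

15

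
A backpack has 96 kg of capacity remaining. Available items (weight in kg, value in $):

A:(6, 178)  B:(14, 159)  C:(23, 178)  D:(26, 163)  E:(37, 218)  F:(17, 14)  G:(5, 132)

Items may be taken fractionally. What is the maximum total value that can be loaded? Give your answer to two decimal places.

939.62

Sort by value per unit weight and fill in that order.
Ratios (sorted): A 29.67, G 26.40, B 11.36, C 7.74, D 6.27, E 5.89, F 0.82
take A (6 @ 178); take G (5 @ 132); take B (14 @ 159); take C (23 @ 178); take D (26 @ 163); take 22/37 of E → 129.62. Capacity used 96/96.
Total value = 939.62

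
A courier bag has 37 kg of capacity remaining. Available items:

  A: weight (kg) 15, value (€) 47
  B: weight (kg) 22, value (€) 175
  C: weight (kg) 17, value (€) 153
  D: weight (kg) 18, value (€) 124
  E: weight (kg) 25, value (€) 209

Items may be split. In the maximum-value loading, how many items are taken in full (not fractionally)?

Sort by value per unit weight and fill in that order.
Ratios (sorted): C 9.00, E 8.36, B 7.95, D 6.89, A 3.13
take C (17 @ 153); take 20/25 of E → 167.20. Capacity used 37/37.
1 item(s) taken whole; one partial (take 20/25 of E).

1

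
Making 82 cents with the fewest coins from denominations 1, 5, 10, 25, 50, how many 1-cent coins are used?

Greedy: take as many of the largest coin as possible, then repeat with the remainder.
82 − 1×50→32 − 1×25→7 − 1×5→2 − 2×1→0
Count of 1: 2

2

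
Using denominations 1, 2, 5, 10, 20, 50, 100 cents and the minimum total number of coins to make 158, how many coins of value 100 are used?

Greedy: take as many of the largest coin as possible, then repeat with the remainder.
158 = 1×100 + 1×50 + 1×5 + 1×2 + 1×1
Count of 100: 1

1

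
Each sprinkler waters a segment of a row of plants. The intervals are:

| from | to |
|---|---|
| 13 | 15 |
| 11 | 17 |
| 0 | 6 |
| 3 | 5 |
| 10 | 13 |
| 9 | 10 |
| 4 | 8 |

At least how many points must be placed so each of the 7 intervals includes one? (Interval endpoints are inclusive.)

Process intervals by earliest right end; each time one isn't hit yet, stab at its right endpoint.
Sorted: [3,5] [0,6] [4,8] [9,10] [10,13] [13,15] [11,17]
{[3,5],[0,6],[4,8]} hit by 5; {[9,10],[10,13]} hit by 10; {[13,15],[11,17]} hit by 15.
Points: 5, 10, 15 (3 total).

3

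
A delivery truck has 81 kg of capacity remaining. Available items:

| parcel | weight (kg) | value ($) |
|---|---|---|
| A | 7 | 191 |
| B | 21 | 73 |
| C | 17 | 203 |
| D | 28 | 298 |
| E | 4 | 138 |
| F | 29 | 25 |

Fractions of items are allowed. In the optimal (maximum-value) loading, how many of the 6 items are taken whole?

5

Greedy by value/weight ratio, highest first.
Order: E (138/4=34.50) > A (191/7=27.29) > C (203/17=11.94) > D (298/28=10.64) > B (73/21=3.48) > F (25/29=0.86)
Fill: take E (4 @ 138) → take A (7 @ 191) → take C (17 @ 203) → take D (28 @ 298) → take B (21 @ 73) → take 4/29 of F → 3.45; 81/81 used.
5 item(s) taken whole; one partial (take 4/29 of F).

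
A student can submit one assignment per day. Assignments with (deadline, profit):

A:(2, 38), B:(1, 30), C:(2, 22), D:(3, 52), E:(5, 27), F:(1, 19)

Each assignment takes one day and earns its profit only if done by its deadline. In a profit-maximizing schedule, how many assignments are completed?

Take jobs in profit order; each goes to the latest open slot no later than its deadline.
By profit: D(d3,52), A(d2,38), B(d1,30), E(d5,27), C(d2,22), F(d1,19)
D→slot 3; A→slot 2; B→slot 1; E→slot 5; C skipped; F skipped.
4 of 6 scheduled.

4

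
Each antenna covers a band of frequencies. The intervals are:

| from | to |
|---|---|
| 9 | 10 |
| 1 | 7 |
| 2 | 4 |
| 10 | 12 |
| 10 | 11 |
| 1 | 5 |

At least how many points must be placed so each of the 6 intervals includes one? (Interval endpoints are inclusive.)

By right end: [2,4]  [1,5]  [1,7]  [9,10]  [10,11]  [10,12]
[2,4] uncovered → point at 4; [9,10] uncovered → point at 10.
Points: 4, 10 (2 total).

2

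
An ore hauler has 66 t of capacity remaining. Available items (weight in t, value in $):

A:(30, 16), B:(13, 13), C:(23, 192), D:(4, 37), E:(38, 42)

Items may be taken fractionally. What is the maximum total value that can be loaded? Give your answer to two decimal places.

272.00

Ratios (sorted): D 9.25, C 8.35, E 1.11, B 1.00, A 0.53
take D (4 @ 37); take C (23 @ 192); take E (38 @ 42); take 1/13 of B → 1.00. Capacity used 66/66.
Total value = 272.00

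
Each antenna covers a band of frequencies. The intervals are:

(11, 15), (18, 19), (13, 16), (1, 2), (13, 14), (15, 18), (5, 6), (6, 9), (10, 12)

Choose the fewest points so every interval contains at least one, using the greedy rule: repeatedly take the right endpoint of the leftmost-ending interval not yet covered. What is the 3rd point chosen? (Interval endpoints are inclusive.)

Sorted: [1,2] [5,6] [6,9] [10,12] [13,14] [11,15] [13,16] [15,18] [18,19]
{[1,2]} hit by 2; {[5,6],[6,9]} hit by 6; {[10,12]} hit by 12; {[13,14],[11,15],[13,16]} hit by 14; {[15,18],[18,19]} hit by 18.
Points: 2, 6, 12, 14, 18 (5 total).

12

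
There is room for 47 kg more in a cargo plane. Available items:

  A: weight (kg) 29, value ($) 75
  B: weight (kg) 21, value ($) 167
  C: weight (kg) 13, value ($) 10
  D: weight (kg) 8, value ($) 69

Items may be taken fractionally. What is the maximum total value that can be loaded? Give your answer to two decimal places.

Sort by value per unit weight and fill in that order.
Ratios (sorted): D 8.62, B 7.95, A 2.59, C 0.77
take D (8 @ 69); take B (21 @ 167); take 18/29 of A → 46.55. Capacity used 47/47.
Total value = 282.55

282.55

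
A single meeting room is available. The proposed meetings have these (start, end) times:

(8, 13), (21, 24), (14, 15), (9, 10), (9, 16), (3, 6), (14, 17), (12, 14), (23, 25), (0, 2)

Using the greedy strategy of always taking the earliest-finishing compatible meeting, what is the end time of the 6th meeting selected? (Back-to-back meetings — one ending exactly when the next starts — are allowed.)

24

Order by finish time; keep every interval that doesn't clash with the previous kept one.
By end time: (0,2), (3,6), (9,10), (8,13), (12,14), (14,15), (9,16), (14,17), (21,24), (23,25).
Pick (0,2); next start ≥ 2 → (3,6); next start ≥ 6 → (9,10); next start ≥ 10 → (12,14); next start ≥ 14 → (14,15); next start ≥ 15 → (21,24).
Selected: (0,2) (3,6) (9,10) (12,14) (14,15) (21,24)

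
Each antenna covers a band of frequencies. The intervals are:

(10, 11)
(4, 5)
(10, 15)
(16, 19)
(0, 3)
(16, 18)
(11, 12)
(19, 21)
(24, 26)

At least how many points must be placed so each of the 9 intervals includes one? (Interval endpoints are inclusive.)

6

Sort by right endpoint; whenever an interval is uncovered, place a point at its right end.
Sorted: [0,3] [4,5] [10,11] [11,12] [10,15] [16,18] [16,19] [19,21] [24,26]
{[0,3]} hit by 3; {[4,5]} hit by 5; {[10,11],[11,12],[10,15]} hit by 11; {[16,18],[16,19]} hit by 18; {[19,21]} hit by 21; {[24,26]} hit by 26.
Points: 3, 5, 11, 18, 21, 26 (6 total).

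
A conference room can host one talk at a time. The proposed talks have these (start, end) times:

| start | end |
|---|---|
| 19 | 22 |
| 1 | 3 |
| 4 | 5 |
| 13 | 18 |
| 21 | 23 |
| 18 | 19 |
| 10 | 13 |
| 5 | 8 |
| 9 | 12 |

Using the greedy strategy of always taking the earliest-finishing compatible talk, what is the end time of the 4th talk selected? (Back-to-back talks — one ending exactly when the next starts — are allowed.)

12

Sort by end time and greedily take each interval whose start is ≥ the last chosen end.
By end time: (1,3), (4,5), (5,8), (9,12), (10,13), (13,18), (18,19), (19,22), (21,23).
Pick (1,3); next start ≥ 3 → (4,5); next start ≥ 5 → (5,8); next start ≥ 8 → (9,12); next start ≥ 12 → (13,18); next start ≥ 18 → (18,19); next start ≥ 19 → (19,22).
Selected: (1,3) (4,5) (5,8) (9,12) (13,18) (18,19) (19,22)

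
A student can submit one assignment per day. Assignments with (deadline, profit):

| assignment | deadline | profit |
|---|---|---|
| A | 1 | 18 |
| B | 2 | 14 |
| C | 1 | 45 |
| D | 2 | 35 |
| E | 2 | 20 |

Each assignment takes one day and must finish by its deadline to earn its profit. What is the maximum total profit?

Take jobs in profit order; each goes to the latest open slot no later than its deadline.
Profit order: C=45 D=35 E=20 A=18 B=14
Assign: C→slot 1, D→slot 2, E skipped, A skipped, B skipped.
Slots: [1:C] [2:D]
Profit = 45 + 35 = 80

80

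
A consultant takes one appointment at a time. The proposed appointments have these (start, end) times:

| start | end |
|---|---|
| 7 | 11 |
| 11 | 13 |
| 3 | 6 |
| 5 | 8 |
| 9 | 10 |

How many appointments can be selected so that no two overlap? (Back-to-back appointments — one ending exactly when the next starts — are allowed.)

By end time: (3,6), (5,8), (9,10), (7,11), (11,13).
Pick (3,6); next start ≥ 6 → (9,10); next start ≥ 10 → (11,13).
Selected 3 appointments.

3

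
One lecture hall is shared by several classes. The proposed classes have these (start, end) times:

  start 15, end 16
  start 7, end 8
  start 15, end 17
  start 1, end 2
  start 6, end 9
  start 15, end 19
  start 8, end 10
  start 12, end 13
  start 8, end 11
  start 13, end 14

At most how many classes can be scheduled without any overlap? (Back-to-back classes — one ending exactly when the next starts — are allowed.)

Sort by end time and greedily take each interval whose start is ≥ the last chosen end.
Sorted by end: (1,2)  (7,8)  (6,9)  (8,10)  (8,11)  (12,13)  (13,14)  (15,16)  (15,17)  (15,19)
take (1,2); take (7,8); skip (6,9); take (8,10); take (12,13); take (13,14); take (15,16); skip (15,17).
Selected 6 classes.

6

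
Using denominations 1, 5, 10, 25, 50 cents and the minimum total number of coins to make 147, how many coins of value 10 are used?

2

147 = 2×50 + 1×25 + 2×10 + 2×1
Count of 10: 2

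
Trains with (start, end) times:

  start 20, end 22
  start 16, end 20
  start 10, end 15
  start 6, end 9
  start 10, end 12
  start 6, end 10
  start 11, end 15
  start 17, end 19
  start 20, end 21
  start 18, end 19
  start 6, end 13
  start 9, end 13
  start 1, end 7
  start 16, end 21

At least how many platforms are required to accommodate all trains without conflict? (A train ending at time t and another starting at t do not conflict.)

starts: [1, 6, 6, 6, 9, 10, 10, 11, 16, 16, 17, 18, 20, 20]
ends:   [7, 9, 10, 12, 13, 13, 15, 15, 19, 19, 20, 21, 21, 22]
s1→1 s6→2 s6→3 s6→4 e7→3 e9→2 s9→3 e10→2 s10→3 s10→4 s11→5  — peak 5.

5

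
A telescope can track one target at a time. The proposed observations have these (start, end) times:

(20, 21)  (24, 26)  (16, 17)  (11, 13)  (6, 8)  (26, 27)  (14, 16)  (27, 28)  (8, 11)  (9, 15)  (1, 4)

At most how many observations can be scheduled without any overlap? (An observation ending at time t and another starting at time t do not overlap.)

Sort by end time and greedily take each interval whose start is ≥ the last chosen end.
By end time: (1,4), (6,8), (8,11), (11,13), (9,15), (14,16), (16,17), (20,21), (24,26), (26,27), (27,28).
Pick (1,4); next start ≥ 4 → (6,8); next start ≥ 8 → (8,11); next start ≥ 11 → (11,13); next start ≥ 13 → (14,16); next start ≥ 16 → (16,17); next start ≥ 17 → (20,21); next start ≥ 21 → (24,26); next start ≥ 26 → (26,27); next start ≥ 27 → (27,28).
Selected 10 observations.

10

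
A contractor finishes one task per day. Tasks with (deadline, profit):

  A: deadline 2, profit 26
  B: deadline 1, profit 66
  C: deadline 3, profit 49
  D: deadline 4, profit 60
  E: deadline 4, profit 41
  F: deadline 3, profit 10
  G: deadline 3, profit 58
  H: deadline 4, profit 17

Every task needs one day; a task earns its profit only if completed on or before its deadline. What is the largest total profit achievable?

By profit: B(d1,66), D(d4,60), G(d3,58), C(d3,49), E(d4,41), A(d2,26), H(d4,17), F(d3,10)
B→slot 1; D→slot 4; G→slot 3; C→slot 2; E skipped; A skipped; H skipped; F skipped.
Profit = 66 + 49 + 58 + 60 = 233

233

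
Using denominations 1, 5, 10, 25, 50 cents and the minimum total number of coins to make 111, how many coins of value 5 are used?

Greedy: take as many of the largest coin as possible, then repeat with the remainder.
111 − 2×50→11 − 1×10→1 − 1×1→0
Count of 5: 0

0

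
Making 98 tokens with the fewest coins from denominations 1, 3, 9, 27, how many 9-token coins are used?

98 = 3×27 + 1×9 + 2×3 + 2×1
Count of 9: 1

1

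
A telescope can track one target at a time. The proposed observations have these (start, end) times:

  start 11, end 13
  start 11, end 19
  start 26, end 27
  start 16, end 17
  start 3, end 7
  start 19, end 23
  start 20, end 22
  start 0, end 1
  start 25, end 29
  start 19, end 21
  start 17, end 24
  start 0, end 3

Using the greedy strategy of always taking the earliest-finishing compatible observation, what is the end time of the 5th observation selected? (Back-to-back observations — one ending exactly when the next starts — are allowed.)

By end time: (0,1), (0,3), (3,7), (11,13), (16,17), (11,19), (19,21), (20,22), (19,23), (17,24), (26,27), (25,29).
Pick (0,1); next start ≥ 1 → (3,7); next start ≥ 7 → (11,13); next start ≥ 13 → (16,17); next start ≥ 17 → (19,21); next start ≥ 21 → (26,27).
Selected: (0,1) (3,7) (11,13) (16,17) (19,21) (26,27)

21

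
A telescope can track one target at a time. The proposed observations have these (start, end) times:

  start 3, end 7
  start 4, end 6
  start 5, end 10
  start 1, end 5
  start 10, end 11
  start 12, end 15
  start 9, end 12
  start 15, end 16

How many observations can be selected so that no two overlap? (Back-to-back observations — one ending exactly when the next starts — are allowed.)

5

Order by finish time; keep every interval that doesn't clash with the previous kept one.
Sorted by end: (1,5)  (4,6)  (3,7)  (5,10)  (10,11)  (9,12)  (12,15)  (15,16)
take (1,5); take (5,10); take (10,11); take (12,15); take (15,16).
Selected 5 observations.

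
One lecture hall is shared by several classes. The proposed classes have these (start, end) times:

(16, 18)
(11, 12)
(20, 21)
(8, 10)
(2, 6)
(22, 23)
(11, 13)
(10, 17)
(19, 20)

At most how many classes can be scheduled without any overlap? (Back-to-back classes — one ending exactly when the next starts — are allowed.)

7

Greedy by earliest finish: after sorting by end time, pick each interval compatible with the last pick.
By end time: (2,6), (8,10), (11,12), (11,13), (10,17), (16,18), (19,20), (20,21), (22,23).
Pick (2,6); next start ≥ 6 → (8,10); next start ≥ 10 → (11,12); next start ≥ 12 → (16,18); next start ≥ 18 → (19,20); next start ≥ 20 → (20,21); next start ≥ 21 → (22,23).
Selected 7 classes.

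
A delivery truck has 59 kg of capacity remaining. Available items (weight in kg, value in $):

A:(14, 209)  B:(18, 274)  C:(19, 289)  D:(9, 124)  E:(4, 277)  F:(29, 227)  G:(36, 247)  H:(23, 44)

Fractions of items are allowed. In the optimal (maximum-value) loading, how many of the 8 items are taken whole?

4

Greedy by value/weight ratio, highest first.
Order: E (277/4=69.25) > B (274/18=15.22) > C (289/19=15.21) > A (209/14=14.93) > D (124/9=13.78) > F (227/29=7.83) > G (247/36=6.86) > H (44/23=1.91)
Fill: take E (4 @ 277) → take B (18 @ 274) → take C (19 @ 289) → take A (14 @ 209) → take 4/9 of D → 55.11; 59/59 used.
4 item(s) taken whole; one partial (take 4/9 of D).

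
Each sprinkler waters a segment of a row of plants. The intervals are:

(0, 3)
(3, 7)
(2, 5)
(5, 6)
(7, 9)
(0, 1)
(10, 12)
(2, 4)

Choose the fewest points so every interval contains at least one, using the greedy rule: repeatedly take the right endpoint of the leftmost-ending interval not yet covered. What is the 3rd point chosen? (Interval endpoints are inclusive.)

6

Sorted: [0,1] [0,3] [2,4] [2,5] [5,6] [3,7] [7,9] [10,12]
{[0,1],[0,3]} hit by 1; {[2,4],[2,5]} hit by 4; {[5,6],[3,7]} hit by 6; {[7,9]} hit by 9; {[10,12]} hit by 12.
Points: 1, 4, 6, 9, 12 (5 total).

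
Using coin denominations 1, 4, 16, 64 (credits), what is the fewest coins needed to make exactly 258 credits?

6

258 = 4×64 + 2×1
Total coins = 4 + 2 = 6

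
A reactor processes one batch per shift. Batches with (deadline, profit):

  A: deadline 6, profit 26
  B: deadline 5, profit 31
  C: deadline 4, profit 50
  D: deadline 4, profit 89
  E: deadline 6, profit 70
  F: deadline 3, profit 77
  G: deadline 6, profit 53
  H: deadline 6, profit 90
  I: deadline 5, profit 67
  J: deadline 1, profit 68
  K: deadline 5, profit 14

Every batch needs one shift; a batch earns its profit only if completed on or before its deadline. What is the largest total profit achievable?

461

Sort by profit descending; place each in the latest free slot ≤ its deadline.
By profit: H(d6,90), D(d4,89), F(d3,77), E(d6,70), J(d1,68), I(d5,67), G(d6,53), C(d4,50), B(d5,31), A(d6,26), K(d5,14)
H→slot 6; D→slot 4; F→slot 3; E→slot 5; J→slot 1; I→slot 2; G skipped; C skipped; B skipped; A skipped; K skipped.
Profit = 68 + 67 + 77 + 89 + 70 + 90 = 461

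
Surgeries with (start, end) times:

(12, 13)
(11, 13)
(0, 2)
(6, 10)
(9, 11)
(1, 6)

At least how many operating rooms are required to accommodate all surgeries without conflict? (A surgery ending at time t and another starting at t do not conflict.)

starts: [0, 1, 6, 9, 11, 12]
ends:   [2, 6, 10, 11, 13, 13]
s0→1 s1→2  — peak 2.

2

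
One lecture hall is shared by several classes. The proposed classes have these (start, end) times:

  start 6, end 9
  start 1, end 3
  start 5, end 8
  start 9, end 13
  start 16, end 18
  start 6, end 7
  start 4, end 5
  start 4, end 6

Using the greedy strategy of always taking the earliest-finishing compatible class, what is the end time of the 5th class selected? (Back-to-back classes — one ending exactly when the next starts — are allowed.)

Order by finish time; keep every interval that doesn't clash with the previous kept one.
Sorted by end: (1,3)  (4,5)  (4,6)  (6,7)  (5,8)  (6,9)  (9,13)  (16,18)
take (1,3); take (4,5); take (6,7); skip (5,8); take (9,13); take (16,18).
Selected: (1,3) (4,5) (6,7) (9,13) (16,18)

18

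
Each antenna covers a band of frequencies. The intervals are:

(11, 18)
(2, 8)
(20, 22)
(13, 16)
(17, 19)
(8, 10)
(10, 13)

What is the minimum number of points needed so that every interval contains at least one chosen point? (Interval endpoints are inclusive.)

4

By right end: [2,8]  [8,10]  [10,13]  [13,16]  [11,18]  [17,19]  [20,22]
[2,8] uncovered → point at 8; [10,13] uncovered → point at 13; [17,19] uncovered → point at 19; [20,22] uncovered → point at 22.
Points: 8, 13, 19, 22 (4 total).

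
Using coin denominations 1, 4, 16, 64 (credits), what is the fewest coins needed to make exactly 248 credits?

Use the largest denomination that fits, subtract, and repeat.
248 − 3×64→56 − 3×16→8 − 2×4→0
Total coins = 3 + 3 + 2 = 8

8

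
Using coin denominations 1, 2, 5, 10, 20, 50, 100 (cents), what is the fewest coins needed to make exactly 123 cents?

4

Greedy: take as many of the largest coin as possible, then repeat with the remainder.
123 = 1×100 + 1×20 + 1×2 + 1×1
Total coins = 1 + 1 + 1 + 1 = 4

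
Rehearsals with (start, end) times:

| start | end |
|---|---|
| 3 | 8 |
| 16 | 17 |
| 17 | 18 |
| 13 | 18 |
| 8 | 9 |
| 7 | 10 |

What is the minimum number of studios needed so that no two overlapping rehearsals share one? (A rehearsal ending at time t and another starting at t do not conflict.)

Count concurrent intervals with a sweep; the peak is the room count.
starts: [3, 7, 8, 13, 16, 17]
ends:   [8, 9, 10, 17, 18, 18]
s3→1 s7→2  — peak 2.

2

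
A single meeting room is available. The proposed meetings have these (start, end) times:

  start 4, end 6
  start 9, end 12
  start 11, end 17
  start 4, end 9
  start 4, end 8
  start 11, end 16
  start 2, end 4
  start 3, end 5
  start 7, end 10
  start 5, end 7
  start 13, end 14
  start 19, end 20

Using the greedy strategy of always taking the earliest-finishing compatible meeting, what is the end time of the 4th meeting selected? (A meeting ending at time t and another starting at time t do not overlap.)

14

Greedy by earliest finish: after sorting by end time, pick each interval compatible with the last pick.
By end time: (2,4), (3,5), (4,6), (5,7), (4,8), (4,9), (7,10), (9,12), (13,14), (11,16), (11,17), (19,20).
Pick (2,4); next start ≥ 4 → (4,6); next start ≥ 6 → (7,10); next start ≥ 10 → (13,14); next start ≥ 14 → (19,20).
Selected: (2,4) (4,6) (7,10) (13,14) (19,20)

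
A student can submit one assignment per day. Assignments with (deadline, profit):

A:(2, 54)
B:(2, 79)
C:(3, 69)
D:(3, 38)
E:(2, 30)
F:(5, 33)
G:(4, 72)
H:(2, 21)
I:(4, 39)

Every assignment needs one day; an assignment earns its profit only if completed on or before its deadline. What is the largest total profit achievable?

Sort by profit descending; place each in the latest free slot ≤ its deadline.
Profit order: B=79 G=72 C=69 A=54 I=39 D=38 F=33 E=30 H=21
Assign: B→slot 2, G→slot 4, C→slot 3, A→slot 1, I skipped, D skipped, F→slot 5, E skipped, H skipped.
Slots: [1:A] [2:B] [3:C] [4:G] [5:F]
Profit = 54 + 79 + 69 + 72 + 33 = 307

307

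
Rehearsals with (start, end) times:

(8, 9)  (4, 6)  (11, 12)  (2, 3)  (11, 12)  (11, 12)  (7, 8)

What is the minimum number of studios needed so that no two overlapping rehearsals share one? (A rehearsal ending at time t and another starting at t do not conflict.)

3

Count concurrent intervals with a sweep; the peak is the room count.
starts: [2, 4, 7, 8, 11, 11, 11]
ends:   [3, 6, 8, 9, 12, 12, 12]
s2→1 e3→0 s4→1 e6→0 s7→1 e8→0 s8→1 e9→0 s11→1 s11→2 s11→3  — peak 3.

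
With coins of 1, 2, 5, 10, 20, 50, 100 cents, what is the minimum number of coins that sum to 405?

5

Greedy: take as many of the largest coin as possible, then repeat with the remainder.
405 − 4×100→5 − 1×5→0
Total coins = 4 + 1 = 5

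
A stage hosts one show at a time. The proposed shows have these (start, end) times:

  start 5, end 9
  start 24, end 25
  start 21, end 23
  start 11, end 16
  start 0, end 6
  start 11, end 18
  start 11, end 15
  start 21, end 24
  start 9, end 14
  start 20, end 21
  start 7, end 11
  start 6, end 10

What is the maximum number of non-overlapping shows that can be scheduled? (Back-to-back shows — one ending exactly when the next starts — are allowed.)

Sort by end time and greedily take each interval whose start is ≥ the last chosen end.
Sorted by end: (0,6)  (5,9)  (6,10)  (7,11)  (9,14)  (11,15)  (11,16)  (11,18)  (20,21)  (21,23)  (21,24)  (24,25)
take (0,6); skip (5,9); take (6,10); skip (9,14); take (11,15); take (20,21); take (21,23); skip (21,24); take (24,25).
Selected 6 shows.

6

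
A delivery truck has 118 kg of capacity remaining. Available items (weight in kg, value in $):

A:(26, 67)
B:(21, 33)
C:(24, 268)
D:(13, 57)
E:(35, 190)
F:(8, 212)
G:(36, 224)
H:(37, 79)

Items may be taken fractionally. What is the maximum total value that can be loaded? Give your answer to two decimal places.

Order: F (212/8=26.50) > C (268/24=11.17) > G (224/36=6.22) > E (190/35=5.43) > D (57/13=4.38) > A (67/26=2.58) > H (79/37=2.14) > B (33/21=1.57)
Fill: take F (8 @ 212) → take C (24 @ 268) → take G (36 @ 224) → take E (35 @ 190) → take D (13 @ 57) → take 2/26 of A → 5.15; 118/118 used.
Total value = 956.15

956.15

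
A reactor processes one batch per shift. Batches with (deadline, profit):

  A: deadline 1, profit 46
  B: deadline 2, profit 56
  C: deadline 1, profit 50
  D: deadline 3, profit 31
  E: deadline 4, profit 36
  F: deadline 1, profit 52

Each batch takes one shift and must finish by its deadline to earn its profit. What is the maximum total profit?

175

Take jobs in profit order; each goes to the latest open slot no later than its deadline.
Profit order: B=56 F=52 C=50 A=46 E=36 D=31
Assign: B→slot 2, F→slot 1, C skipped, A skipped, E→slot 4, D→slot 3.
Slots: [1:F] [2:B] [3:D] [4:E]
Profit = 52 + 56 + 31 + 36 = 175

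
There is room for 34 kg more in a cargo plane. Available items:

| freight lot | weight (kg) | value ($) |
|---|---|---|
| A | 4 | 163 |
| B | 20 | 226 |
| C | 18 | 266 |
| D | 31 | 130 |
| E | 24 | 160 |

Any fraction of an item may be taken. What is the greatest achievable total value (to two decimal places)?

564.60

Sort by value per unit weight and fill in that order.
Order: A (163/4=40.75) > C (266/18=14.78) > B (226/20=11.30) > E (160/24=6.67) > D (130/31=4.19)
Fill: take A (4 @ 163) → take C (18 @ 266) → take 12/20 of B → 135.60; 34/34 used.
Total value = 564.60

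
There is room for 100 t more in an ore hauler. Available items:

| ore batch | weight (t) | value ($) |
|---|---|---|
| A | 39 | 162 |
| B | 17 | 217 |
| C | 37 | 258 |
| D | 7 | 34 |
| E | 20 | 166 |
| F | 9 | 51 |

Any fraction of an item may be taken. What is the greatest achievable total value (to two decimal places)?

767.54

Greedy by value/weight ratio, highest first.
Ratios (sorted): B 12.76, E 8.30, C 6.97, F 5.67, D 4.86, A 4.15
take B (17 @ 217); take E (20 @ 166); take C (37 @ 258); take F (9 @ 51); take D (7 @ 34); take 10/39 of A → 41.54. Capacity used 100/100.
Total value = 767.54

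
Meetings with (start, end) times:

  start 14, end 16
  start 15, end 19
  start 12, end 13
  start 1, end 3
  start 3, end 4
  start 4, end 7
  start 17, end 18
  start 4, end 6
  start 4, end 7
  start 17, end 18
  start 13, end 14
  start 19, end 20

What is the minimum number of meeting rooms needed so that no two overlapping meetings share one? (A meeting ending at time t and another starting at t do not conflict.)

The answer is the maximum number of intervals overlapping at any instant.
Events (time:±→running): 1:+→1 3:-→0 3:+→1 4:-→0 4:+→1 4:+→2 4:+→3 … peak 3.

3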